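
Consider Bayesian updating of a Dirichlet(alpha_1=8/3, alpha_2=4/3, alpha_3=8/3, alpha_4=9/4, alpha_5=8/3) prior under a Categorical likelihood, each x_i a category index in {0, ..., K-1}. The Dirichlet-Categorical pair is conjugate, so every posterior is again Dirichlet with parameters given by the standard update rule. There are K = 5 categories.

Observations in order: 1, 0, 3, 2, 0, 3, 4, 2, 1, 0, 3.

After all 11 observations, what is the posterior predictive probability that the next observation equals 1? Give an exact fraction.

obs 1: x=1 → posterior Dirichlet(8/3, 7/3, 8/3, 9/4, 8/3)
obs 2: x=0 → posterior Dirichlet(11/3, 7/3, 8/3, 9/4, 8/3)
obs 3: x=3 → posterior Dirichlet(11/3, 7/3, 8/3, 13/4, 8/3)
obs 4: x=2 → posterior Dirichlet(11/3, 7/3, 11/3, 13/4, 8/3)
obs 5: x=0 → posterior Dirichlet(14/3, 7/3, 11/3, 13/4, 8/3)
obs 6: x=3 → posterior Dirichlet(14/3, 7/3, 11/3, 17/4, 8/3)
obs 7: x=4 → posterior Dirichlet(14/3, 7/3, 11/3, 17/4, 11/3)
obs 8: x=2 → posterior Dirichlet(14/3, 7/3, 14/3, 17/4, 11/3)
obs 9: x=1 → posterior Dirichlet(14/3, 10/3, 14/3, 17/4, 11/3)
obs 10: x=0 → posterior Dirichlet(17/3, 10/3, 14/3, 17/4, 11/3)
obs 11: x=3 → posterior Dirichlet(17/3, 10/3, 14/3, 21/4, 11/3)

40/271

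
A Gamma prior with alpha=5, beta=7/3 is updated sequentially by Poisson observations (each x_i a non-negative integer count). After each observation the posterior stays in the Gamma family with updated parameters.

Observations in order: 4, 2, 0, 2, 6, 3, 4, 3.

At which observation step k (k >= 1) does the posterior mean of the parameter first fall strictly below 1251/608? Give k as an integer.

obs 1: x=4 → posterior Gamma(9, 10/3)
obs 2: x=2 → posterior Gamma(11, 13/3)
obs 3: x=0 → posterior Gamma(11, 16/3)
obs 4: x=2 → posterior Gamma(13, 19/3)
obs 5: x=6 → posterior Gamma(19, 22/3)
obs 6: x=3 → posterior Gamma(22, 25/3)
obs 7: x=4 → posterior Gamma(26, 28/3)
obs 8: x=3 → posterior Gamma(29, 31/3)

k = 4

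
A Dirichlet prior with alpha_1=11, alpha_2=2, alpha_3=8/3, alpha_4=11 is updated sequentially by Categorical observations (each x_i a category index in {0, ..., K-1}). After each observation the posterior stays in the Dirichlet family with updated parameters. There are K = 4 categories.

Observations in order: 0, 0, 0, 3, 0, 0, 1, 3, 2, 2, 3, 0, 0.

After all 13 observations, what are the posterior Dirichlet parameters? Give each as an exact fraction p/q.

alpha_1=18, alpha_2=3, alpha_3=14/3, alpha_4=14

obs 1: x=0 → posterior Dirichlet(12, 2, 8/3, 11)
obs 2: x=0 → posterior Dirichlet(13, 2, 8/3, 11)
obs 3: x=0 → posterior Dirichlet(14, 2, 8/3, 11)
obs 4: x=3 → posterior Dirichlet(14, 2, 8/3, 12)
obs 5: x=0 → posterior Dirichlet(15, 2, 8/3, 12)
obs 6: x=0 → posterior Dirichlet(16, 2, 8/3, 12)
obs 7: x=1 → posterior Dirichlet(16, 3, 8/3, 12)
obs 8: x=3 → posterior Dirichlet(16, 3, 8/3, 13)
obs 9: x=2 → posterior Dirichlet(16, 3, 11/3, 13)
obs 10: x=2 → posterior Dirichlet(16, 3, 14/3, 13)
obs 11: x=3 → posterior Dirichlet(16, 3, 14/3, 14)
obs 12: x=0 → posterior Dirichlet(17, 3, 14/3, 14)
obs 13: x=0 → posterior Dirichlet(18, 3, 14/3, 14)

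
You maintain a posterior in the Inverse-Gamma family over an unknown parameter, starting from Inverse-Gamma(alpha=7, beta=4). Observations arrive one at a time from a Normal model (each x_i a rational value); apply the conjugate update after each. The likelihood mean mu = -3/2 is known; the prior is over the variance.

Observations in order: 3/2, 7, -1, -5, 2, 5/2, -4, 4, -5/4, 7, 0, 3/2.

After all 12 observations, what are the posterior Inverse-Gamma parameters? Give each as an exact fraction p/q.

alpha=13, beta=4001/32

obs 1: x=3/2 → posterior Inverse-Gamma(15/2, 17/2)
obs 2: x=7 → posterior Inverse-Gamma(8, 357/8)
obs 3: x=-1 → posterior Inverse-Gamma(17/2, 179/4)
obs 4: x=-5 → posterior Inverse-Gamma(9, 407/8)
obs 5: x=2 → posterior Inverse-Gamma(19/2, 57)
obs 6: x=5/2 → posterior Inverse-Gamma(10, 65)
obs 7: x=-4 → posterior Inverse-Gamma(21/2, 545/8)
obs 8: x=4 → posterior Inverse-Gamma(11, 333/4)
obs 9: x=-5/4 → posterior Inverse-Gamma(23/2, 2665/32)
obs 10: x=7 → posterior Inverse-Gamma(12, 3821/32)
obs 11: x=0 → posterior Inverse-Gamma(25/2, 3857/32)
obs 12: x=3/2 → posterior Inverse-Gamma(13, 4001/32)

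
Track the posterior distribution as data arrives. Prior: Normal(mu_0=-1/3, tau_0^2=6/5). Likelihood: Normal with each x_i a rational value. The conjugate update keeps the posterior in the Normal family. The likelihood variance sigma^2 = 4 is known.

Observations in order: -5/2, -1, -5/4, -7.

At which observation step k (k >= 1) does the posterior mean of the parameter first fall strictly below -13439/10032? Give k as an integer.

obs 1: x=-5/2 → posterior Normal(-5/6, 12/13)
obs 2: x=-1 → posterior Normal(-83/96, 3/4)
obs 3: x=-5/4 → posterior Normal(-211/228, 12/19)
obs 4: x=-7 → posterior Normal(-463/264, 6/11)

k = 4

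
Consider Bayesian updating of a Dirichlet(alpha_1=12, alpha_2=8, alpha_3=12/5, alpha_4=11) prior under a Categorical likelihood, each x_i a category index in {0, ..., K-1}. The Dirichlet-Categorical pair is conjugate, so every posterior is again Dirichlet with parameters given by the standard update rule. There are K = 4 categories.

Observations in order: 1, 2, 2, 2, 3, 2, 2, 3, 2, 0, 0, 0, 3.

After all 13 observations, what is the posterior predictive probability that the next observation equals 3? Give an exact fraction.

obs 1: x=1 → posterior Dirichlet(12, 9, 12/5, 11)
obs 2: x=2 → posterior Dirichlet(12, 9, 17/5, 11)
obs 3: x=2 → posterior Dirichlet(12, 9, 22/5, 11)
obs 4: x=2 → posterior Dirichlet(12, 9, 27/5, 11)
obs 5: x=3 → posterior Dirichlet(12, 9, 27/5, 12)
obs 6: x=2 → posterior Dirichlet(12, 9, 32/5, 12)
obs 7: x=2 → posterior Dirichlet(12, 9, 37/5, 12)
obs 8: x=3 → posterior Dirichlet(12, 9, 37/5, 13)
obs 9: x=2 → posterior Dirichlet(12, 9, 42/5, 13)
obs 10: x=0 → posterior Dirichlet(13, 9, 42/5, 13)
obs 11: x=0 → posterior Dirichlet(14, 9, 42/5, 13)
obs 12: x=0 → posterior Dirichlet(15, 9, 42/5, 13)
obs 13: x=3 → posterior Dirichlet(15, 9, 42/5, 14)

35/116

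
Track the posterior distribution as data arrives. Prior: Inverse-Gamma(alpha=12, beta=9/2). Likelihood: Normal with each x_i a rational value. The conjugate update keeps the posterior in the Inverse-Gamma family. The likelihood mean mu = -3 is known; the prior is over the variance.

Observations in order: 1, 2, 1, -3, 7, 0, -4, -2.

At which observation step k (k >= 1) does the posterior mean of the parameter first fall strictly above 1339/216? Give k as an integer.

obs 1: x=1 → posterior Inverse-Gamma(25/2, 25/2)
obs 2: x=2 → posterior Inverse-Gamma(13, 25)
obs 3: x=1 → posterior Inverse-Gamma(27/2, 33)
obs 4: x=-3 → posterior Inverse-Gamma(14, 33)
obs 5: x=7 → posterior Inverse-Gamma(29/2, 83)
obs 6: x=0 → posterior Inverse-Gamma(15, 175/2)
obs 7: x=-4 → posterior Inverse-Gamma(31/2, 88)
obs 8: x=-2 → posterior Inverse-Gamma(16, 177/2)

k = 6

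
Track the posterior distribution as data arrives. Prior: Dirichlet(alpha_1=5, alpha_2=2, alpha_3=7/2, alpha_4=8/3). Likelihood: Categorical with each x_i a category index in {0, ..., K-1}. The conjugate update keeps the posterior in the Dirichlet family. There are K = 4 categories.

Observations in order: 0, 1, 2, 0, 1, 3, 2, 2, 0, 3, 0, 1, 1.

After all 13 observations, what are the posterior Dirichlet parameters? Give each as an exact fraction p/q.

obs 1: x=0 → posterior Dirichlet(6, 2, 7/2, 8/3)
obs 2: x=1 → posterior Dirichlet(6, 3, 7/2, 8/3)
obs 3: x=2 → posterior Dirichlet(6, 3, 9/2, 8/3)
obs 4: x=0 → posterior Dirichlet(7, 3, 9/2, 8/3)
obs 5: x=1 → posterior Dirichlet(7, 4, 9/2, 8/3)
obs 6: x=3 → posterior Dirichlet(7, 4, 9/2, 11/3)
obs 7: x=2 → posterior Dirichlet(7, 4, 11/2, 11/3)
obs 8: x=2 → posterior Dirichlet(7, 4, 13/2, 11/3)
obs 9: x=0 → posterior Dirichlet(8, 4, 13/2, 11/3)
obs 10: x=3 → posterior Dirichlet(8, 4, 13/2, 14/3)
obs 11: x=0 → posterior Dirichlet(9, 4, 13/2, 14/3)
obs 12: x=1 → posterior Dirichlet(9, 5, 13/2, 14/3)
obs 13: x=1 → posterior Dirichlet(9, 6, 13/2, 14/3)

alpha_1=9, alpha_2=6, alpha_3=13/2, alpha_4=14/3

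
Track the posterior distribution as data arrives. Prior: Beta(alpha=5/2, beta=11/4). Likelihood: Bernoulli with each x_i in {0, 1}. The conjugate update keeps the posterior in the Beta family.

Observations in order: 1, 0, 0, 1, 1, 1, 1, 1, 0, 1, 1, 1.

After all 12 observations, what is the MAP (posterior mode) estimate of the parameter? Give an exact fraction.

42/61

obs 1: x=1 → posterior Beta(7/2, 11/4)
obs 2: x=0 → posterior Beta(7/2, 15/4)
obs 3: x=0 → posterior Beta(7/2, 19/4)
obs 4: x=1 → posterior Beta(9/2, 19/4)
obs 5: x=1 → posterior Beta(11/2, 19/4)
obs 6: x=1 → posterior Beta(13/2, 19/4)
obs 7: x=1 → posterior Beta(15/2, 19/4)
obs 8: x=1 → posterior Beta(17/2, 19/4)
obs 9: x=0 → posterior Beta(17/2, 23/4)
obs 10: x=1 → posterior Beta(19/2, 23/4)
obs 11: x=1 → posterior Beta(21/2, 23/4)
obs 12: x=1 → posterior Beta(23/2, 23/4)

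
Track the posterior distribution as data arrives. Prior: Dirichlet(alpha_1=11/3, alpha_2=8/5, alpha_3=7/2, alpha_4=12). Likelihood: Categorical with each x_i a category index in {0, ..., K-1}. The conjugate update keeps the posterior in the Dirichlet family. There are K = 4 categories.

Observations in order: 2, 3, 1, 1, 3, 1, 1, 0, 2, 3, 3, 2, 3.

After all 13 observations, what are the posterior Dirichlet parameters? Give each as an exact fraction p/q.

alpha_1=14/3, alpha_2=28/5, alpha_3=13/2, alpha_4=17

obs 1: x=2 → posterior Dirichlet(11/3, 8/5, 9/2, 12)
obs 2: x=3 → posterior Dirichlet(11/3, 8/5, 9/2, 13)
obs 3: x=1 → posterior Dirichlet(11/3, 13/5, 9/2, 13)
obs 4: x=1 → posterior Dirichlet(11/3, 18/5, 9/2, 13)
obs 5: x=3 → posterior Dirichlet(11/3, 18/5, 9/2, 14)
obs 6: x=1 → posterior Dirichlet(11/3, 23/5, 9/2, 14)
obs 7: x=1 → posterior Dirichlet(11/3, 28/5, 9/2, 14)
obs 8: x=0 → posterior Dirichlet(14/3, 28/5, 9/2, 14)
obs 9: x=2 → posterior Dirichlet(14/3, 28/5, 11/2, 14)
obs 10: x=3 → posterior Dirichlet(14/3, 28/5, 11/2, 15)
obs 11: x=3 → posterior Dirichlet(14/3, 28/5, 11/2, 16)
obs 12: x=2 → posterior Dirichlet(14/3, 28/5, 13/2, 16)
obs 13: x=3 → posterior Dirichlet(14/3, 28/5, 13/2, 17)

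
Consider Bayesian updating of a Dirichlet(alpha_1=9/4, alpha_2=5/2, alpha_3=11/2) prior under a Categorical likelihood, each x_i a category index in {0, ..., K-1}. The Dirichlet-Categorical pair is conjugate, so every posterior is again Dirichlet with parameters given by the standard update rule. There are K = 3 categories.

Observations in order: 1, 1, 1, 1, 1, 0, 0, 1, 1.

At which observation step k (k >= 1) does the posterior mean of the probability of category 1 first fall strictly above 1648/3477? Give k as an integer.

k = 5

obs 1: x=1 → posterior Dirichlet(9/4, 7/2, 11/2)
obs 2: x=1 → posterior Dirichlet(9/4, 9/2, 11/2)
obs 3: x=1 → posterior Dirichlet(9/4, 11/2, 11/2)
obs 4: x=1 → posterior Dirichlet(9/4, 13/2, 11/2)
obs 5: x=1 → posterior Dirichlet(9/4, 15/2, 11/2)
obs 6: x=0 → posterior Dirichlet(13/4, 15/2, 11/2)
obs 7: x=0 → posterior Dirichlet(17/4, 15/2, 11/2)
obs 8: x=1 → posterior Dirichlet(17/4, 17/2, 11/2)
obs 9: x=1 → posterior Dirichlet(17/4, 19/2, 11/2)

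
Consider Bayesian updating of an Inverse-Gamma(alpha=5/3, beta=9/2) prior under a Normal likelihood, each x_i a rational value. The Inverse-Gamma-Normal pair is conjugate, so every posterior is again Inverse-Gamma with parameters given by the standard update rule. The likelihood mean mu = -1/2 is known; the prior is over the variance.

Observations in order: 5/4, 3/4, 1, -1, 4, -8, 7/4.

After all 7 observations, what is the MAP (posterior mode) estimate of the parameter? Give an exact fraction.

obs 1: x=5/4 → posterior Inverse-Gamma(13/6, 193/32)
obs 2: x=3/4 → posterior Inverse-Gamma(8/3, 109/16)
obs 3: x=1 → posterior Inverse-Gamma(19/6, 127/16)
obs 4: x=-1 → posterior Inverse-Gamma(11/3, 129/16)
obs 5: x=4 → posterior Inverse-Gamma(25/6, 291/16)
obs 6: x=-8 → posterior Inverse-Gamma(14/3, 741/16)
obs 7: x=7/4 → posterior Inverse-Gamma(31/6, 1563/32)

4689/592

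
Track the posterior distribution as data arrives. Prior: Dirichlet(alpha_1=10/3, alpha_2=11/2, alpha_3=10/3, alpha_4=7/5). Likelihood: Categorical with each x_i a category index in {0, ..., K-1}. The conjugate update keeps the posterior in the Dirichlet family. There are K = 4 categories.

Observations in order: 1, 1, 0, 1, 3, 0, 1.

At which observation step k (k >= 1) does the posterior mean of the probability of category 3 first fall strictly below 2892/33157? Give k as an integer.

obs 1: x=1 → posterior Dirichlet(10/3, 13/2, 10/3, 7/5)
obs 2: x=1 → posterior Dirichlet(10/3, 15/2, 10/3, 7/5)
obs 3: x=0 → posterior Dirichlet(13/3, 15/2, 10/3, 7/5)
obs 4: x=1 → posterior Dirichlet(13/3, 17/2, 10/3, 7/5)
obs 5: x=3 → posterior Dirichlet(13/3, 17/2, 10/3, 12/5)
obs 6: x=0 → posterior Dirichlet(16/3, 17/2, 10/3, 12/5)
obs 7: x=1 → posterior Dirichlet(16/3, 19/2, 10/3, 12/5)

k = 3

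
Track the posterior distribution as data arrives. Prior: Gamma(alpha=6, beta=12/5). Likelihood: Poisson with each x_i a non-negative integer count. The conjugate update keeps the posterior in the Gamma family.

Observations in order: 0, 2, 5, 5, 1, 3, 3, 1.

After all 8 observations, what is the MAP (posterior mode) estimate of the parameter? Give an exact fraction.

obs 1: x=0 → posterior Gamma(6, 17/5)
obs 2: x=2 → posterior Gamma(8, 22/5)
obs 3: x=5 → posterior Gamma(13, 27/5)
obs 4: x=5 → posterior Gamma(18, 32/5)
obs 5: x=1 → posterior Gamma(19, 37/5)
obs 6: x=3 → posterior Gamma(22, 42/5)
obs 7: x=3 → posterior Gamma(25, 47/5)
obs 8: x=1 → posterior Gamma(26, 52/5)

125/52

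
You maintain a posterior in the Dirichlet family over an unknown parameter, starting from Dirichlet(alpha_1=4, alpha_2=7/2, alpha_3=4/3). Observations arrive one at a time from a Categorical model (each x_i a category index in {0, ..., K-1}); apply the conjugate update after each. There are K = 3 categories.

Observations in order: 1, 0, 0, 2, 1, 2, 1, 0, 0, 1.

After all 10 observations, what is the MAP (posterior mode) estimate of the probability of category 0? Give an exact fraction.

obs 1: x=1 → posterior Dirichlet(4, 9/2, 4/3)
obs 2: x=0 → posterior Dirichlet(5, 9/2, 4/3)
obs 3: x=0 → posterior Dirichlet(6, 9/2, 4/3)
obs 4: x=2 → posterior Dirichlet(6, 9/2, 7/3)
obs 5: x=1 → posterior Dirichlet(6, 11/2, 7/3)
obs 6: x=2 → posterior Dirichlet(6, 11/2, 10/3)
obs 7: x=1 → posterior Dirichlet(6, 13/2, 10/3)
obs 8: x=0 → posterior Dirichlet(7, 13/2, 10/3)
obs 9: x=0 → posterior Dirichlet(8, 13/2, 10/3)
obs 10: x=1 → posterior Dirichlet(8, 15/2, 10/3)

42/95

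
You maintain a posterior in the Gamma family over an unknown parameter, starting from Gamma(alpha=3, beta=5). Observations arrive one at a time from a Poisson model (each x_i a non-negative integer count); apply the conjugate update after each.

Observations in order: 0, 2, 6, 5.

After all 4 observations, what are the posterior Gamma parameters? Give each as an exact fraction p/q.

obs 1: x=0 → posterior Gamma(3, 6)
obs 2: x=2 → posterior Gamma(5, 7)
obs 3: x=6 → posterior Gamma(11, 8)
obs 4: x=5 → posterior Gamma(16, 9)

alpha=16, beta=9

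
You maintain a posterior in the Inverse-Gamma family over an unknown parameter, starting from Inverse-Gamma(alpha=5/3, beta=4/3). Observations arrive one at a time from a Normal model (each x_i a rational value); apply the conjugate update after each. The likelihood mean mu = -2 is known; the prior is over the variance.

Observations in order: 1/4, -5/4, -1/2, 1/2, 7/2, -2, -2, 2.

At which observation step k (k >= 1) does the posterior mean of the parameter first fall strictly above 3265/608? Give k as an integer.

obs 1: x=1/4 → posterior Inverse-Gamma(13/6, 371/96)
obs 2: x=-5/4 → posterior Inverse-Gamma(8/3, 199/48)
obs 3: x=-1/2 → posterior Inverse-Gamma(19/6, 253/48)
obs 4: x=1/2 → posterior Inverse-Gamma(11/3, 403/48)
obs 5: x=7/2 → posterior Inverse-Gamma(25/6, 1129/48)
obs 6: x=-2 → posterior Inverse-Gamma(14/3, 1129/48)
obs 7: x=-2 → posterior Inverse-Gamma(31/6, 1129/48)
obs 8: x=2 → posterior Inverse-Gamma(17/3, 1513/48)

k = 5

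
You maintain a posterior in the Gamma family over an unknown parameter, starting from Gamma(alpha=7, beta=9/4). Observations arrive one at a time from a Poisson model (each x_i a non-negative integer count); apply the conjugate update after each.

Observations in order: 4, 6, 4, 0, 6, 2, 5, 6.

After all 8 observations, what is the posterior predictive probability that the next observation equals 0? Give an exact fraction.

32460430015431999968619493682032835511850959272235390105491169601/1344313472276061687044450174711376326749814325012266635894775390625

obs 1: x=4 → posterior Gamma(11, 13/4)
obs 2: x=6 → posterior Gamma(17, 17/4)
obs 3: x=4 → posterior Gamma(21, 21/4)
obs 4: x=0 → posterior Gamma(21, 25/4)
obs 5: x=6 → posterior Gamma(27, 29/4)
obs 6: x=2 → posterior Gamma(29, 33/4)
obs 7: x=5 → posterior Gamma(34, 37/4)
obs 8: x=6 → posterior Gamma(40, 41/4)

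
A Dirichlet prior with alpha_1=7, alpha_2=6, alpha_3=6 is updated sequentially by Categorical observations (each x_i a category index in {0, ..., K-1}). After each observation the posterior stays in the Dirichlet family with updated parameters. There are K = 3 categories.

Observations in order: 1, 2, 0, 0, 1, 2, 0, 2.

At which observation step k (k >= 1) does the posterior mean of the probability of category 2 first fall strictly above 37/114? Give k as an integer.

obs 1: x=1 → posterior Dirichlet(7, 7, 6)
obs 2: x=2 → posterior Dirichlet(7, 7, 7)
obs 3: x=0 → posterior Dirichlet(8, 7, 7)
obs 4: x=0 → posterior Dirichlet(9, 7, 7)
obs 5: x=1 → posterior Dirichlet(9, 8, 7)
obs 6: x=2 → posterior Dirichlet(9, 8, 8)
obs 7: x=0 → posterior Dirichlet(10, 8, 8)
obs 8: x=2 → posterior Dirichlet(10, 8, 9)

k = 2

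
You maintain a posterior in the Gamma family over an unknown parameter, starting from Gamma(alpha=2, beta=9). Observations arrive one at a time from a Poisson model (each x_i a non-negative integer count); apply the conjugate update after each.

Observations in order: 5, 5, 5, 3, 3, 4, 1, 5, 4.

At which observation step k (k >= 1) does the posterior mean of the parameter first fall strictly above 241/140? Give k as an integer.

obs 1: x=5 → posterior Gamma(7, 10)
obs 2: x=5 → posterior Gamma(12, 11)
obs 3: x=5 → posterior Gamma(17, 12)
obs 4: x=3 → posterior Gamma(20, 13)
obs 5: x=3 → posterior Gamma(23, 14)
obs 6: x=4 → posterior Gamma(27, 15)
obs 7: x=1 → posterior Gamma(28, 16)
obs 8: x=5 → posterior Gamma(33, 17)
obs 9: x=4 → posterior Gamma(37, 18)

k = 6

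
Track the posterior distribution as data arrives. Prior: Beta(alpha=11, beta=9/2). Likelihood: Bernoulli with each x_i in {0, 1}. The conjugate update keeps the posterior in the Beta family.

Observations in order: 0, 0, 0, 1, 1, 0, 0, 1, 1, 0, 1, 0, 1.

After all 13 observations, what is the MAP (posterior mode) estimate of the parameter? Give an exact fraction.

32/53

obs 1: x=0 → posterior Beta(11, 11/2)
obs 2: x=0 → posterior Beta(11, 13/2)
obs 3: x=0 → posterior Beta(11, 15/2)
obs 4: x=1 → posterior Beta(12, 15/2)
obs 5: x=1 → posterior Beta(13, 15/2)
obs 6: x=0 → posterior Beta(13, 17/2)
obs 7: x=0 → posterior Beta(13, 19/2)
obs 8: x=1 → posterior Beta(14, 19/2)
obs 9: x=1 → posterior Beta(15, 19/2)
obs 10: x=0 → posterior Beta(15, 21/2)
obs 11: x=1 → posterior Beta(16, 21/2)
obs 12: x=0 → posterior Beta(16, 23/2)
obs 13: x=1 → posterior Beta(17, 23/2)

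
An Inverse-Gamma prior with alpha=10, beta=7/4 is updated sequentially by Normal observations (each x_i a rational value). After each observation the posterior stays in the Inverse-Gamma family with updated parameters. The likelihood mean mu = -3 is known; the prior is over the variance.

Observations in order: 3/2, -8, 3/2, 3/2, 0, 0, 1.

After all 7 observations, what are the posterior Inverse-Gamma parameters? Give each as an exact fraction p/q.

alpha=27/2, beta=493/8

obs 1: x=3/2 → posterior Inverse-Gamma(21/2, 95/8)
obs 2: x=-8 → posterior Inverse-Gamma(11, 195/8)
obs 3: x=3/2 → posterior Inverse-Gamma(23/2, 69/2)
obs 4: x=3/2 → posterior Inverse-Gamma(12, 357/8)
obs 5: x=0 → posterior Inverse-Gamma(25/2, 393/8)
obs 6: x=0 → posterior Inverse-Gamma(13, 429/8)
obs 7: x=1 → posterior Inverse-Gamma(27/2, 493/8)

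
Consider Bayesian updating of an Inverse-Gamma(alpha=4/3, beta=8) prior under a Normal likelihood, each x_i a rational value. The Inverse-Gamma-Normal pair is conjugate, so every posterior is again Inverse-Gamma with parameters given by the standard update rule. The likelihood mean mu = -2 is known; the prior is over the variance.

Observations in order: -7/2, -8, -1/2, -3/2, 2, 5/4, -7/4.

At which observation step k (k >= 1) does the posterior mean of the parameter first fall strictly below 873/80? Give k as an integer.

k = 7

obs 1: x=-7/2 → posterior Inverse-Gamma(11/6, 73/8)
obs 2: x=-8 → posterior Inverse-Gamma(7/3, 217/8)
obs 3: x=-1/2 → posterior Inverse-Gamma(17/6, 113/4)
obs 4: x=-3/2 → posterior Inverse-Gamma(10/3, 227/8)
obs 5: x=2 → posterior Inverse-Gamma(23/6, 291/8)
obs 6: x=5/4 → posterior Inverse-Gamma(13/3, 1333/32)
obs 7: x=-7/4 → posterior Inverse-Gamma(29/6, 667/16)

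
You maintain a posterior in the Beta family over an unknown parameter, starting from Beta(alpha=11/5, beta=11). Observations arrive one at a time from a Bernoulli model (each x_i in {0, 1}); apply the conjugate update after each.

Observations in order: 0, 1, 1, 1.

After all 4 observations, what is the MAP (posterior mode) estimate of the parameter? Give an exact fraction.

21/76

obs 1: x=0 → posterior Beta(11/5, 12)
obs 2: x=1 → posterior Beta(16/5, 12)
obs 3: x=1 → posterior Beta(21/5, 12)
obs 4: x=1 → posterior Beta(26/5, 12)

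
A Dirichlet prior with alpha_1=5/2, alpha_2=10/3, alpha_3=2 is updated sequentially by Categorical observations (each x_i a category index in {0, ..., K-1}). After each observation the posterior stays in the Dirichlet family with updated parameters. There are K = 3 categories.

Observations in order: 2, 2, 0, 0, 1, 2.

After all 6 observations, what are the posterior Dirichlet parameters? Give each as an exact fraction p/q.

obs 1: x=2 → posterior Dirichlet(5/2, 10/3, 3)
obs 2: x=2 → posterior Dirichlet(5/2, 10/3, 4)
obs 3: x=0 → posterior Dirichlet(7/2, 10/3, 4)
obs 4: x=0 → posterior Dirichlet(9/2, 10/3, 4)
obs 5: x=1 → posterior Dirichlet(9/2, 13/3, 4)
obs 6: x=2 → posterior Dirichlet(9/2, 13/3, 5)

alpha_1=9/2, alpha_2=13/3, alpha_3=5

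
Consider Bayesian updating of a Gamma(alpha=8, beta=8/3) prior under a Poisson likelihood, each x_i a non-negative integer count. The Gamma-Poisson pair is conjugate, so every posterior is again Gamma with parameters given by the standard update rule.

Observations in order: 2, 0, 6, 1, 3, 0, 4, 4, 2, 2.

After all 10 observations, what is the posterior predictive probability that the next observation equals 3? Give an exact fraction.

obs 1: x=2 → posterior Gamma(10, 11/3)
obs 2: x=0 → posterior Gamma(10, 14/3)
obs 3: x=6 → posterior Gamma(16, 17/3)
obs 4: x=1 → posterior Gamma(17, 20/3)
obs 5: x=3 → posterior Gamma(20, 23/3)
obs 6: x=0 → posterior Gamma(20, 26/3)
obs 7: x=4 → posterior Gamma(24, 29/3)
obs 8: x=4 → posterior Gamma(28, 32/3)
obs 9: x=2 → posterior Gamma(30, 35/3)
obs 10: x=2 → posterior Gamma(32, 38/3)

57733839527811049126948088161751811606568657150078353408/280178615691291310066515073129601716457550332348938233401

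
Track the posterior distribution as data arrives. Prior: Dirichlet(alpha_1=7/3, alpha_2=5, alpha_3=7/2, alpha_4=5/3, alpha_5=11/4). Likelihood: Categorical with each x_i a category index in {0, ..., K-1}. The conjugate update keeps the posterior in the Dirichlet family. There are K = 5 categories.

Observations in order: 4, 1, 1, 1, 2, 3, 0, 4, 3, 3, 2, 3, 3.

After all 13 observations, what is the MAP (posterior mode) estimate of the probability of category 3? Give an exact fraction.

obs 1: x=4 → posterior Dirichlet(7/3, 5, 7/2, 5/3, 15/4)
obs 2: x=1 → posterior Dirichlet(7/3, 6, 7/2, 5/3, 15/4)
obs 3: x=1 → posterior Dirichlet(7/3, 7, 7/2, 5/3, 15/4)
obs 4: x=1 → posterior Dirichlet(7/3, 8, 7/2, 5/3, 15/4)
obs 5: x=2 → posterior Dirichlet(7/3, 8, 9/2, 5/3, 15/4)
obs 6: x=3 → posterior Dirichlet(7/3, 8, 9/2, 8/3, 15/4)
obs 7: x=0 → posterior Dirichlet(10/3, 8, 9/2, 8/3, 15/4)
obs 8: x=4 → posterior Dirichlet(10/3, 8, 9/2, 8/3, 19/4)
obs 9: x=3 → posterior Dirichlet(10/3, 8, 9/2, 11/3, 19/4)
obs 10: x=3 → posterior Dirichlet(10/3, 8, 9/2, 14/3, 19/4)
obs 11: x=2 → posterior Dirichlet(10/3, 8, 11/2, 14/3, 19/4)
obs 12: x=3 → posterior Dirichlet(10/3, 8, 11/2, 17/3, 19/4)
obs 13: x=3 → posterior Dirichlet(10/3, 8, 11/2, 20/3, 19/4)

68/279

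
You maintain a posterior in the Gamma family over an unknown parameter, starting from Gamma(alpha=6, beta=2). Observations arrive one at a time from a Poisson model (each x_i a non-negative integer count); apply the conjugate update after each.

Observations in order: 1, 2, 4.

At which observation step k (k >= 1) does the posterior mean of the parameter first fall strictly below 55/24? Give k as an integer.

obs 1: x=1 → posterior Gamma(7, 3)
obs 2: x=2 → posterior Gamma(9, 4)
obs 3: x=4 → posterior Gamma(13, 5)

k = 2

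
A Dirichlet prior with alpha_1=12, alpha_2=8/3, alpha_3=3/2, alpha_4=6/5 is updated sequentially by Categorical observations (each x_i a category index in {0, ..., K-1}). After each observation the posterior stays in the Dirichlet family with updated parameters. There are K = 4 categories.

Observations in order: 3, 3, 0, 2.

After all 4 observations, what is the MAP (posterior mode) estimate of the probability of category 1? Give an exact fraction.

obs 1: x=3 → posterior Dirichlet(12, 8/3, 3/2, 11/5)
obs 2: x=3 → posterior Dirichlet(12, 8/3, 3/2, 16/5)
obs 3: x=0 → posterior Dirichlet(13, 8/3, 3/2, 16/5)
obs 4: x=2 → posterior Dirichlet(13, 8/3, 5/2, 16/5)

50/521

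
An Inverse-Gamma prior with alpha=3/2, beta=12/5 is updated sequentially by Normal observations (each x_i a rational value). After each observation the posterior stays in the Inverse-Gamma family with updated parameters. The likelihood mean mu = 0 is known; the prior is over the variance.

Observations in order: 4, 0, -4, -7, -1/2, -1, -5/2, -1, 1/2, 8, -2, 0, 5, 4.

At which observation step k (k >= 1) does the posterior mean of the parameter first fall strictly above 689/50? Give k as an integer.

k = 4

obs 1: x=4 → posterior Inverse-Gamma(2, 52/5)
obs 2: x=0 → posterior Inverse-Gamma(5/2, 52/5)
obs 3: x=-4 → posterior Inverse-Gamma(3, 92/5)
obs 4: x=-7 → posterior Inverse-Gamma(7/2, 429/10)
obs 5: x=-1/2 → posterior Inverse-Gamma(4, 1721/40)
obs 6: x=-1 → posterior Inverse-Gamma(9/2, 1741/40)
obs 7: x=-5/2 → posterior Inverse-Gamma(5, 933/20)
obs 8: x=-1 → posterior Inverse-Gamma(11/2, 943/20)
obs 9: x=1/2 → posterior Inverse-Gamma(6, 1891/40)
obs 10: x=8 → posterior Inverse-Gamma(13/2, 3171/40)
obs 11: x=-2 → posterior Inverse-Gamma(7, 3251/40)
obs 12: x=0 → posterior Inverse-Gamma(15/2, 3251/40)
obs 13: x=5 → posterior Inverse-Gamma(8, 3751/40)
obs 14: x=4 → posterior Inverse-Gamma(17/2, 4071/40)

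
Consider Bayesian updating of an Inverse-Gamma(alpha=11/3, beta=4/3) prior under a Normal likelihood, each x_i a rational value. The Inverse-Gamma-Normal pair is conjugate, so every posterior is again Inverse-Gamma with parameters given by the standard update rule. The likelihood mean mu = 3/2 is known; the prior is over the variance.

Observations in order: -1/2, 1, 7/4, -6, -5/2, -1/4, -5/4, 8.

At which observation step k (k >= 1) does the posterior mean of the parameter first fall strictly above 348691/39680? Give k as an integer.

k = 8

obs 1: x=-1/2 → posterior Inverse-Gamma(25/6, 10/3)
obs 2: x=1 → posterior Inverse-Gamma(14/3, 83/24)
obs 3: x=7/4 → posterior Inverse-Gamma(31/6, 335/96)
obs 4: x=-6 → posterior Inverse-Gamma(17/3, 3035/96)
obs 5: x=-5/2 → posterior Inverse-Gamma(37/6, 3803/96)
obs 6: x=-1/4 → posterior Inverse-Gamma(20/3, 1975/48)
obs 7: x=-5/4 → posterior Inverse-Gamma(43/6, 4313/96)
obs 8: x=8 → posterior Inverse-Gamma(23/3, 6341/96)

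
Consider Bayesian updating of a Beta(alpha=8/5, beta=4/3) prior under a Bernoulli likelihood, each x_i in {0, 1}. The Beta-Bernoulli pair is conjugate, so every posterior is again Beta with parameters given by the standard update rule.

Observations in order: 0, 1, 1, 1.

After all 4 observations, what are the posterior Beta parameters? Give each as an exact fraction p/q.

alpha=23/5, beta=7/3

obs 1: x=0 → posterior Beta(8/5, 7/3)
obs 2: x=1 → posterior Beta(13/5, 7/3)
obs 3: x=1 → posterior Beta(18/5, 7/3)
obs 4: x=1 → posterior Beta(23/5, 7/3)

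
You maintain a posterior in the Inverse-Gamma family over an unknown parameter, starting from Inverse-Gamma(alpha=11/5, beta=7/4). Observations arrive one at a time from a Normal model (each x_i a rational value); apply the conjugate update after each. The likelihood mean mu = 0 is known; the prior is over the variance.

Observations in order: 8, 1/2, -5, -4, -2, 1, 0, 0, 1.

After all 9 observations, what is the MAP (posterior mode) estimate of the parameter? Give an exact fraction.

2295/308

obs 1: x=8 → posterior Inverse-Gamma(27/10, 135/4)
obs 2: x=1/2 → posterior Inverse-Gamma(16/5, 271/8)
obs 3: x=-5 → posterior Inverse-Gamma(37/10, 371/8)
obs 4: x=-4 → posterior Inverse-Gamma(21/5, 435/8)
obs 5: x=-2 → posterior Inverse-Gamma(47/10, 451/8)
obs 6: x=1 → posterior Inverse-Gamma(26/5, 455/8)
obs 7: x=0 → posterior Inverse-Gamma(57/10, 455/8)
obs 8: x=0 → posterior Inverse-Gamma(31/5, 455/8)
obs 9: x=1 → posterior Inverse-Gamma(67/10, 459/8)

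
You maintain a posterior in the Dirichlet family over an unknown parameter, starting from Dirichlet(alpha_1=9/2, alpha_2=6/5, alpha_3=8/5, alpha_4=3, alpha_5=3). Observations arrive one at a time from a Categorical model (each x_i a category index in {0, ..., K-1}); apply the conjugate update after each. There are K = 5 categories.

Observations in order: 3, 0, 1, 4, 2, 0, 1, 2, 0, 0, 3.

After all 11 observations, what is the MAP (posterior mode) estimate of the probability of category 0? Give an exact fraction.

75/193

obs 1: x=3 → posterior Dirichlet(9/2, 6/5, 8/5, 4, 3)
obs 2: x=0 → posterior Dirichlet(11/2, 6/5, 8/5, 4, 3)
obs 3: x=1 → posterior Dirichlet(11/2, 11/5, 8/5, 4, 3)
obs 4: x=4 → posterior Dirichlet(11/2, 11/5, 8/5, 4, 4)
obs 5: x=2 → posterior Dirichlet(11/2, 11/5, 13/5, 4, 4)
obs 6: x=0 → posterior Dirichlet(13/2, 11/5, 13/5, 4, 4)
obs 7: x=1 → posterior Dirichlet(13/2, 16/5, 13/5, 4, 4)
obs 8: x=2 → posterior Dirichlet(13/2, 16/5, 18/5, 4, 4)
obs 9: x=0 → posterior Dirichlet(15/2, 16/5, 18/5, 4, 4)
obs 10: x=0 → posterior Dirichlet(17/2, 16/5, 18/5, 4, 4)
obs 11: x=3 → posterior Dirichlet(17/2, 16/5, 18/5, 5, 4)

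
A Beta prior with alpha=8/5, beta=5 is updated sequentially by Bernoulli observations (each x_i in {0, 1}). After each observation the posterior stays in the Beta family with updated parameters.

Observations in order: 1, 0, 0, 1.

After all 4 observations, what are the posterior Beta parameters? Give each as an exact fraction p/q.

alpha=18/5, beta=7

obs 1: x=1 → posterior Beta(13/5, 5)
obs 2: x=0 → posterior Beta(13/5, 6)
obs 3: x=0 → posterior Beta(13/5, 7)
obs 4: x=1 → posterior Beta(18/5, 7)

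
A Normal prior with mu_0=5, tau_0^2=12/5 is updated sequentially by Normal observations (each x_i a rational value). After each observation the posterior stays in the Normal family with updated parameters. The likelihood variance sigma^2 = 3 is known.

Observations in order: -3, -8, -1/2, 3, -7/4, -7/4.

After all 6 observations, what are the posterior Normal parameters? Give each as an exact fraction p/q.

mu_0=-23/29, tau_0^2=12/29

obs 1: x=-3 → posterior Normal(13/9, 4/3)
obs 2: x=-8 → posterior Normal(-19/13, 12/13)
obs 3: x=-1/2 → posterior Normal(-21/17, 12/17)
obs 4: x=3 → posterior Normal(-3/7, 4/7)
obs 5: x=-7/4 → posterior Normal(-16/25, 12/25)
obs 6: x=-7/4 → posterior Normal(-23/29, 12/29)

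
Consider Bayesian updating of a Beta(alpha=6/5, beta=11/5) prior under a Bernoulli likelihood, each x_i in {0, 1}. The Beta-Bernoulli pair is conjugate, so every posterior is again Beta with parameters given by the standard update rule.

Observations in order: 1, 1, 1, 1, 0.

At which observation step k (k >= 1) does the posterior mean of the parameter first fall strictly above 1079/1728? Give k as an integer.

k = 3

obs 1: x=1 → posterior Beta(11/5, 11/5)
obs 2: x=1 → posterior Beta(16/5, 11/5)
obs 3: x=1 → posterior Beta(21/5, 11/5)
obs 4: x=1 → posterior Beta(26/5, 11/5)
obs 5: x=0 → posterior Beta(26/5, 16/5)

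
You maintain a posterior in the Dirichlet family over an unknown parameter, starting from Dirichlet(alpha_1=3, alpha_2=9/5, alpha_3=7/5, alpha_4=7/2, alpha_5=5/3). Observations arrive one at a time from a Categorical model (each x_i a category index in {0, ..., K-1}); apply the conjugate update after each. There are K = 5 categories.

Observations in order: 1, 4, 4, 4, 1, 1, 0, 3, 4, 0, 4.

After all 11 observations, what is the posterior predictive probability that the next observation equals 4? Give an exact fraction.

200/671

obs 1: x=1 → posterior Dirichlet(3, 14/5, 7/5, 7/2, 5/3)
obs 2: x=4 → posterior Dirichlet(3, 14/5, 7/5, 7/2, 8/3)
obs 3: x=4 → posterior Dirichlet(3, 14/5, 7/5, 7/2, 11/3)
obs 4: x=4 → posterior Dirichlet(3, 14/5, 7/5, 7/2, 14/3)
obs 5: x=1 → posterior Dirichlet(3, 19/5, 7/5, 7/2, 14/3)
obs 6: x=1 → posterior Dirichlet(3, 24/5, 7/5, 7/2, 14/3)
obs 7: x=0 → posterior Dirichlet(4, 24/5, 7/5, 7/2, 14/3)
obs 8: x=3 → posterior Dirichlet(4, 24/5, 7/5, 9/2, 14/3)
obs 9: x=4 → posterior Dirichlet(4, 24/5, 7/5, 9/2, 17/3)
obs 10: x=0 → posterior Dirichlet(5, 24/5, 7/5, 9/2, 17/3)
obs 11: x=4 → posterior Dirichlet(5, 24/5, 7/5, 9/2, 20/3)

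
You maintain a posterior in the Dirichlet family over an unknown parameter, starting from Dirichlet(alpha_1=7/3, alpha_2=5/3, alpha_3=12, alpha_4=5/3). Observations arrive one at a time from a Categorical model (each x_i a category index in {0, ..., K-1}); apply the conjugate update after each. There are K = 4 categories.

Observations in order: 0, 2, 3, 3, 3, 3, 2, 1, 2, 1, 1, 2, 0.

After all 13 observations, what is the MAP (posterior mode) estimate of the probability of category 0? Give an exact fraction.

1/8

obs 1: x=0 → posterior Dirichlet(10/3, 5/3, 12, 5/3)
obs 2: x=2 → posterior Dirichlet(10/3, 5/3, 13, 5/3)
obs 3: x=3 → posterior Dirichlet(10/3, 5/3, 13, 8/3)
obs 4: x=3 → posterior Dirichlet(10/3, 5/3, 13, 11/3)
obs 5: x=3 → posterior Dirichlet(10/3, 5/3, 13, 14/3)
obs 6: x=3 → posterior Dirichlet(10/3, 5/3, 13, 17/3)
obs 7: x=2 → posterior Dirichlet(10/3, 5/3, 14, 17/3)
obs 8: x=1 → posterior Dirichlet(10/3, 8/3, 14, 17/3)
obs 9: x=2 → posterior Dirichlet(10/3, 8/3, 15, 17/3)
obs 10: x=1 → posterior Dirichlet(10/3, 11/3, 15, 17/3)
obs 11: x=1 → posterior Dirichlet(10/3, 14/3, 15, 17/3)
obs 12: x=2 → posterior Dirichlet(10/3, 14/3, 16, 17/3)
obs 13: x=0 → posterior Dirichlet(13/3, 14/3, 16, 17/3)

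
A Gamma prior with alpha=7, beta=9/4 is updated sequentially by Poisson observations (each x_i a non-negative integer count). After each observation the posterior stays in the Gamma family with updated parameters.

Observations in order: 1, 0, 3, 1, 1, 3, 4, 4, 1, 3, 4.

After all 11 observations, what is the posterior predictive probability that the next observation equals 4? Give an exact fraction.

obs 1: x=1 → posterior Gamma(8, 13/4)
obs 2: x=0 → posterior Gamma(8, 17/4)
obs 3: x=3 → posterior Gamma(11, 21/4)
obs 4: x=1 → posterior Gamma(12, 25/4)
obs 5: x=1 → posterior Gamma(13, 29/4)
obs 6: x=3 → posterior Gamma(16, 33/4)
obs 7: x=4 → posterior Gamma(20, 37/4)
obs 8: x=4 → posterior Gamma(24, 41/4)
obs 9: x=1 → posterior Gamma(25, 45/4)
obs 10: x=3 → posterior Gamma(28, 49/4)
obs 11: x=4 → posterior Gamma(32, 53/4)

201403693356225350625523662241807054744022221904155304925890560/1627401845698053775058104286872950703258480415459115192991004001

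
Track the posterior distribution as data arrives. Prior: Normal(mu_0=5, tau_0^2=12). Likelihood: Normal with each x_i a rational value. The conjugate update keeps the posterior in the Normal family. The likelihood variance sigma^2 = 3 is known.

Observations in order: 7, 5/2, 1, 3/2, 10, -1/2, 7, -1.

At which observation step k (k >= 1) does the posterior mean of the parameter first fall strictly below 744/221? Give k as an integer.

obs 1: x=7 → posterior Normal(33/5, 12/5)
obs 2: x=5/2 → posterior Normal(43/9, 4/3)
obs 3: x=1 → posterior Normal(47/13, 12/13)
obs 4: x=3/2 → posterior Normal(53/17, 12/17)
obs 5: x=10 → posterior Normal(31/7, 4/7)
obs 6: x=-1/2 → posterior Normal(91/25, 12/25)
obs 7: x=7 → posterior Normal(119/29, 12/29)
obs 8: x=-1 → posterior Normal(115/33, 4/11)

k = 4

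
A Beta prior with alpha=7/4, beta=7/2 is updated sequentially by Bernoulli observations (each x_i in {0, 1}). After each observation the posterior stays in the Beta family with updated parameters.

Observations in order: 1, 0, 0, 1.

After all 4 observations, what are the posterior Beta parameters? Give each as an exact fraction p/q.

alpha=15/4, beta=11/2

obs 1: x=1 → posterior Beta(11/4, 7/2)
obs 2: x=0 → posterior Beta(11/4, 9/2)
obs 3: x=0 → posterior Beta(11/4, 11/2)
obs 4: x=1 → posterior Beta(15/4, 11/2)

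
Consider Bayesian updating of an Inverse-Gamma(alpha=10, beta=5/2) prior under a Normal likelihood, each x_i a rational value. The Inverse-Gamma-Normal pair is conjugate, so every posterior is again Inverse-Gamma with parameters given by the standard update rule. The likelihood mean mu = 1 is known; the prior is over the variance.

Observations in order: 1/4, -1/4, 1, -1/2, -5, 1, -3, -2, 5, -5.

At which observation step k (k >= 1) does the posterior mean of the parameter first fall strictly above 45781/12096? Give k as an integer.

obs 1: x=1/4 → posterior Inverse-Gamma(21/2, 89/32)
obs 2: x=-1/4 → posterior Inverse-Gamma(11, 57/16)
obs 3: x=1 → posterior Inverse-Gamma(23/2, 57/16)
obs 4: x=-1/2 → posterior Inverse-Gamma(12, 75/16)
obs 5: x=-5 → posterior Inverse-Gamma(25/2, 363/16)
obs 6: x=1 → posterior Inverse-Gamma(13, 363/16)
obs 7: x=-3 → posterior Inverse-Gamma(27/2, 491/16)
obs 8: x=-2 → posterior Inverse-Gamma(14, 563/16)
obs 9: x=5 → posterior Inverse-Gamma(29/2, 691/16)
obs 10: x=-5 → posterior Inverse-Gamma(15, 979/16)

k = 10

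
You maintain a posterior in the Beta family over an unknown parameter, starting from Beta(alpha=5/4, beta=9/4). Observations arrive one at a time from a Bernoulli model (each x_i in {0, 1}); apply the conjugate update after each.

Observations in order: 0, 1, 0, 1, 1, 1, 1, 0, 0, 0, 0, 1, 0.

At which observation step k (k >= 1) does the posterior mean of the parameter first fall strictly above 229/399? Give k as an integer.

obs 1: x=0 → posterior Beta(5/4, 13/4)
obs 2: x=1 → posterior Beta(9/4, 13/4)
obs 3: x=0 → posterior Beta(9/4, 17/4)
obs 4: x=1 → posterior Beta(13/4, 17/4)
obs 5: x=1 → posterior Beta(17/4, 17/4)
obs 6: x=1 → posterior Beta(21/4, 17/4)
obs 7: x=1 → posterior Beta(25/4, 17/4)
obs 8: x=0 → posterior Beta(25/4, 21/4)
obs 9: x=0 → posterior Beta(25/4, 25/4)
obs 10: x=0 → posterior Beta(25/4, 29/4)
obs 11: x=0 → posterior Beta(25/4, 33/4)
obs 12: x=1 → posterior Beta(29/4, 33/4)
obs 13: x=0 → posterior Beta(29/4, 37/4)

k = 7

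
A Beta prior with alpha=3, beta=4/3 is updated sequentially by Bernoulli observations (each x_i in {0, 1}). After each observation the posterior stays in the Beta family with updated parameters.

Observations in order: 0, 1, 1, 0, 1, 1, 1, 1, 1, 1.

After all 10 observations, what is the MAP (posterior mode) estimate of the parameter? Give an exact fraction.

30/37

obs 1: x=0 → posterior Beta(3, 7/3)
obs 2: x=1 → posterior Beta(4, 7/3)
obs 3: x=1 → posterior Beta(5, 7/3)
obs 4: x=0 → posterior Beta(5, 10/3)
obs 5: x=1 → posterior Beta(6, 10/3)
obs 6: x=1 → posterior Beta(7, 10/3)
obs 7: x=1 → posterior Beta(8, 10/3)
obs 8: x=1 → posterior Beta(9, 10/3)
obs 9: x=1 → posterior Beta(10, 10/3)
obs 10: x=1 → posterior Beta(11, 10/3)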